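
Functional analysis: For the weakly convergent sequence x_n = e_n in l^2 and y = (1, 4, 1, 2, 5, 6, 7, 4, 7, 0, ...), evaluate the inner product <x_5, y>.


x_5 = e_5 is the standard basis vector with 1 in position 5.
<x_5, y> = y_5 = 5
As n -> infinity, <x_n, y> -> 0, confirming weak convergence of (x_n) to 0.

5


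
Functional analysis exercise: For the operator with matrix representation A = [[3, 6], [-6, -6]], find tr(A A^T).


trace(A * A^T) = sum of squares of all entries
= 3^2 + 6^2 + (-6)^2 + (-6)^2
= 9 + 36 + 36 + 36
= 117

117


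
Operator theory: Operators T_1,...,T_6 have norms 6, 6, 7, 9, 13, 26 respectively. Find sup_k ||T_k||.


By the Uniform Boundedness Principle, the supremum of norms is finite.
sup_k ||T_k|| = max(6, 6, 7, 9, 13, 26) = 26

26


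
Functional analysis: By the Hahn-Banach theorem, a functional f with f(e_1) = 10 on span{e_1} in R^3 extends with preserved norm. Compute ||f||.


The norm of f is given by ||f|| = sup_{||x||=1} |f(x)|.
On span{e_1}, ||e_1|| = 1, so ||f|| = |f(e_1)| / ||e_1||
= |10| / 1 = 10.0000

10.0000


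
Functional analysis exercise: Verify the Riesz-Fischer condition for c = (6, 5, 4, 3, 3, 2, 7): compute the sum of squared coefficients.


sum |c_n|^2 = 6^2 + 5^2 + 4^2 + 3^2 + 3^2 + 2^2 + 7^2
= 36 + 25 + 16 + 9 + 9 + 4 + 49
= 148

148


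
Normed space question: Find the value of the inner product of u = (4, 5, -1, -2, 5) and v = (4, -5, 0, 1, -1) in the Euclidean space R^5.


Computing the standard inner product <u, v> = sum u_i * v_i
= 4*4 + 5*-5 + -1*0 + -2*1 + 5*-1
= 16 + -25 + 0 + -2 + -5
= -16

-16


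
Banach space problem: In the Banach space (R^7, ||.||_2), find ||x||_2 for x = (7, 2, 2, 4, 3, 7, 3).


The l^2 norm = (sum |x_i|^2)^(1/2)
Sum of 2th powers = 49 + 4 + 4 + 16 + 9 + 49 + 9 = 140
||x||_2 = (140)^(1/2) = 11.8322

11.8322


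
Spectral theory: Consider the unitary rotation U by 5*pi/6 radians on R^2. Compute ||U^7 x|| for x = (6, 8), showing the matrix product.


U is a rotation by theta = 5*pi/6
U^7 = rotation by 7*theta = 35*pi/6 = 11*pi/6 (mod 2*pi)
cos(11*pi/6) = 0.8660, sin(11*pi/6) = -0.5000
U^7 x = (0.8660 * 6 - -0.5000 * 8, -0.5000 * 6 + 0.8660 * 8)
= (9.1962, 3.9282)
||U^7 x|| = sqrt(9.1962^2 + 3.9282^2) = sqrt(100.0000) = 10.0000

10.0000


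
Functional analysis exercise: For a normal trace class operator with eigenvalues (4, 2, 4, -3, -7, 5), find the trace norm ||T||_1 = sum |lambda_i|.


For a normal operator, singular values equal |eigenvalues|.
Trace norm = sum |lambda_i| = 4 + 2 + 4 + 3 + 7 + 5
= 25

25


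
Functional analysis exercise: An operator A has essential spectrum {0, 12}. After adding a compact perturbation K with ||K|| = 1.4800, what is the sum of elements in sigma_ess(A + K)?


By Weyl's theorem, the essential spectrum is invariant under compact perturbations.
sigma_ess(A + K) = sigma_ess(A) = {0, 12}
Sum = 0 + 12 = 12

12


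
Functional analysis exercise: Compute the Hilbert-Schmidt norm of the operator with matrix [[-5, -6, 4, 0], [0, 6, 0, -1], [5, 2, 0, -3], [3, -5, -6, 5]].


The Hilbert-Schmidt norm is sqrt(sum of squares of all entries).
Sum of squares = (-5)^2 + (-6)^2 + 4^2 + 0^2 + 0^2 + 6^2 + 0^2 + (-1)^2 + 5^2 + 2^2 + 0^2 + (-3)^2 + 3^2 + (-5)^2 + (-6)^2 + 5^2
= 25 + 36 + 16 + 0 + 0 + 36 + 0 + 1 + 25 + 4 + 0 + 9 + 9 + 25 + 36 + 25 = 247
||T||_HS = sqrt(247) = 15.7162

15.7162


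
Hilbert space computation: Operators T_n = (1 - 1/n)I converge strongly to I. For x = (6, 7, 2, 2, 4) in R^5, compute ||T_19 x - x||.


T_19 x - x = (1 - 1/19)x - x = -x/19
||x|| = sqrt(109) = 10.4403
||T_19 x - x|| = ||x||/19 = 10.4403/19 = 0.5495

0.5495


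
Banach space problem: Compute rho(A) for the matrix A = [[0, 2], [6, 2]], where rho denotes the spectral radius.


For a 2x2 matrix, eigenvalues satisfy lambda^2 - (trace)*lambda + det = 0
trace = 0 + 2 = 2
det = 0*2 - 2*6 = -12
discriminant = 2^2 - 4*(-12) = 52
spectral radius = max |eigenvalue| = 4.6056

4.6056


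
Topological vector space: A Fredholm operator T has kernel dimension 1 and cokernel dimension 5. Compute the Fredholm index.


The Fredholm index is defined as ind(T) = dim(ker T) - dim(coker T)
= 1 - 5
= -4

-4


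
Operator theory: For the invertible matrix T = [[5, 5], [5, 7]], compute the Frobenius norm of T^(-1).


det(T) = 5*7 - 5*5 = 10
T^(-1) = (1/10) * [[7, -5], [-5, 5]] = [[0.7000, -0.5000], [-0.5000, 0.5000]]
||T^(-1)||_F^2 = 0.7000^2 + (-0.5000)^2 + (-0.5000)^2 + 0.5000^2 = 1.2400
||T^(-1)||_F = sqrt(1.2400) = 1.1136

1.1136


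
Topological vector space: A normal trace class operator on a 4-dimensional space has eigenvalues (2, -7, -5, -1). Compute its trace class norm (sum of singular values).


For a normal operator, singular values equal |eigenvalues|.
Trace norm = sum |lambda_i| = 2 + 7 + 5 + 1
= 15

15


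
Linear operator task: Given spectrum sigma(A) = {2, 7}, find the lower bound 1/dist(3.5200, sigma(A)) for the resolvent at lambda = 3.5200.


dist(3.5200, {2, 7}) = min(|3.5200 - 2|, |3.5200 - 7|)
= min(1.5200, 3.4800) = 1.5200
Resolvent bound = 1/1.5200 = 0.6579

0.6579


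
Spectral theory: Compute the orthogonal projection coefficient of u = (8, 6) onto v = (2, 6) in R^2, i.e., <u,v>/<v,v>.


Computing <u,v> = 8*2 + 6*6 = 52
Computing <v,v> = 2^2 + 6^2 = 40
Projection coefficient = 52/40 = 1.3000

1.3000


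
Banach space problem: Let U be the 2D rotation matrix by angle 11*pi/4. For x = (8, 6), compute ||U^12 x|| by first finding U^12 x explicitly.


U is a rotation by theta = 11*pi/4
U^12 = rotation by 12*theta = 132*pi/4 = 4*pi/4 (mod 2*pi)
cos(4*pi/4) = -1.0000, sin(4*pi/4) = 0.0000
U^12 x = (-1.0000 * 8 - 0.0000 * 6, 0.0000 * 8 + -1.0000 * 6)
= (-8.0000, -6.0000)
||U^12 x|| = sqrt((-8.0000)^2 + (-6.0000)^2) = sqrt(100.0000) = 10.0000

10.0000


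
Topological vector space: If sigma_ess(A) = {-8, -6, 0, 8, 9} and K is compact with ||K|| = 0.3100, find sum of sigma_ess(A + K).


By Weyl's theorem, the essential spectrum is invariant under compact perturbations.
sigma_ess(A + K) = sigma_ess(A) = {-8, -6, 0, 8, 9}
Sum = -8 + -6 + 0 + 8 + 9 = 3

3


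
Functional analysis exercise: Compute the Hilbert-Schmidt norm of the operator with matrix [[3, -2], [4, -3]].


The Hilbert-Schmidt norm is sqrt(sum of squares of all entries).
Sum of squares = 3^2 + (-2)^2 + 4^2 + (-3)^2
= 9 + 4 + 16 + 9 = 38
||T||_HS = sqrt(38) = 6.1644

6.1644


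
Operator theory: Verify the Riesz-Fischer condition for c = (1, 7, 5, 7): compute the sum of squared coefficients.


sum |c_n|^2 = 1^2 + 7^2 + 5^2 + 7^2
= 1 + 49 + 25 + 49
= 124

124


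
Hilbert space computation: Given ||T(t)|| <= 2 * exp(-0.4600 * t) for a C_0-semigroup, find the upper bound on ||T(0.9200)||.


||T(0.9200)|| <= 2 * exp(-0.4600 * 0.9200)
= 2 * exp(-0.4232)
= 2 * 0.6549
= 1.3099

1.3099


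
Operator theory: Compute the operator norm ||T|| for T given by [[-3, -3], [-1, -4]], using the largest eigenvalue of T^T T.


A^T A = [[10, 13], [13, 25]]
trace(A^T A) = 35, det(A^T A) = 81
discriminant = 35^2 - 4*81 = 901
Largest eigenvalue of A^T A = (trace + sqrt(disc))/2 = 32.5083
||T|| = sqrt(32.5083) = 5.7016

5.7016


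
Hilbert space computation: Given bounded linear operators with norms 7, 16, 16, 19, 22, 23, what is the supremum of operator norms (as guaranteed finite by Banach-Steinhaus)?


By the Uniform Boundedness Principle, the supremum of norms is finite.
sup_k ||T_k|| = max(7, 16, 16, 19, 22, 23) = 23

23


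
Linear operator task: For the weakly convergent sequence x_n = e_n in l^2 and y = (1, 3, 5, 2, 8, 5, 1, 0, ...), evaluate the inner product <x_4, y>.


x_4 = e_4 is the standard basis vector with 1 in position 4.
<x_4, y> = y_4 = 2
As n -> infinity, <x_n, y> -> 0, confirming weak convergence of (x_n) to 0.

2


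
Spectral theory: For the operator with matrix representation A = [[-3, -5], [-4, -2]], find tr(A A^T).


trace(A * A^T) = sum of squares of all entries
= (-3)^2 + (-5)^2 + (-4)^2 + (-2)^2
= 9 + 25 + 16 + 4
= 54

54


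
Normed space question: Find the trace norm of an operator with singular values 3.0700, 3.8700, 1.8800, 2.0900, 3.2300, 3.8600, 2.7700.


The nuclear norm is the sum of all singular values.
||T||_1 = 3.0700 + 3.8700 + 1.8800 + 2.0900 + 3.2300 + 3.8600 + 2.7700
= 20.7700

20.7700


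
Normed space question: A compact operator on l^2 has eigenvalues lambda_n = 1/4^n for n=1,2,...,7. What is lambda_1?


The eigenvalue formula gives lambda_1 = 1/4^1
= 1/4
= 0.2500

0.2500


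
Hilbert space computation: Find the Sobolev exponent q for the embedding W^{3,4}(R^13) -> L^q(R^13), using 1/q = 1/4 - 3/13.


Using the Sobolev embedding formula: 1/q = 1/p - k/n
1/q = 1/4 - 3/13 = 1/52
q = 1/(1/52) = 52

52.0000


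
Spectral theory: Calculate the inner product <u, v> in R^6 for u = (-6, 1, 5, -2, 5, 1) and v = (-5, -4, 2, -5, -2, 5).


Computing the standard inner product <u, v> = sum u_i * v_i
= -6*-5 + 1*-4 + 5*2 + -2*-5 + 5*-2 + 1*5
= 30 + -4 + 10 + 10 + -10 + 5
= 41

41


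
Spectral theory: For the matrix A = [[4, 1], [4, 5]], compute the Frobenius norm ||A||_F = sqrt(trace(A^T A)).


||A||_F^2 = sum a_ij^2
= 4^2 + 1^2 + 4^2 + 5^2
= 16 + 1 + 16 + 25 = 58
||A||_F = sqrt(58) = 7.6158

7.6158


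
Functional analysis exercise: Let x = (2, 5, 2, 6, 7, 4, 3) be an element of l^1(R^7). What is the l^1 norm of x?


The l^1 norm equals the sum of absolute values of all components.
||x||_1 = 2 + 5 + 2 + 6 + 7 + 4 + 3
= 29

29.0000


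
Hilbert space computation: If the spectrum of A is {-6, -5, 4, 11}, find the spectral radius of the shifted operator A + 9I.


Spectrum of A + 9I = {3, 4, 13, 20}
Spectral radius = max |lambda| over the shifted spectrum
= max(3, 4, 13, 20) = 20

20


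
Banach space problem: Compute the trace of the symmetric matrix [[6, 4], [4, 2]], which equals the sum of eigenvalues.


For a self-adjoint (symmetric) matrix, the eigenvalues are real.
The sum of eigenvalues equals the trace of the matrix.
trace = 6 + 2 = 8

8


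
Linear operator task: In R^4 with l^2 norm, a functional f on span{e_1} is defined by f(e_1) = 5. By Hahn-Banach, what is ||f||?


The norm of f is given by ||f|| = sup_{||x||=1} |f(x)|.
On span{e_1}, ||e_1|| = 1, so ||f|| = |f(e_1)| / ||e_1||
= |5| / 1 = 5.0000

5.0000


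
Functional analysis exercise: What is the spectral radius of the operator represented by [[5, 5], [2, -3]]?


For a 2x2 matrix, eigenvalues satisfy lambda^2 - (trace)*lambda + det = 0
trace = 5 + -3 = 2
det = 5*-3 - 5*2 = -25
discriminant = 2^2 - 4*(-25) = 104
spectral radius = max |eigenvalue| = 6.0990

6.0990


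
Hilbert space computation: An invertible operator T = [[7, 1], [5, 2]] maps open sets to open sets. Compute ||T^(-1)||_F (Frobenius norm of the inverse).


det(T) = 7*2 - 1*5 = 9
T^(-1) = (1/9) * [[2, -1], [-5, 7]] = [[0.2222, -0.1111], [-0.5556, 0.7778]]
||T^(-1)||_F^2 = 0.2222^2 + (-0.1111)^2 + (-0.5556)^2 + 0.7778^2 = 0.9753
||T^(-1)||_F = sqrt(0.9753) = 0.9876

0.9876


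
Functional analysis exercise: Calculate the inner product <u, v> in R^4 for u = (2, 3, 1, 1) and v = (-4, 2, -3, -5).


Computing the standard inner product <u, v> = sum u_i * v_i
= 2*-4 + 3*2 + 1*-3 + 1*-5
= -8 + 6 + -3 + -5
= -10

-10


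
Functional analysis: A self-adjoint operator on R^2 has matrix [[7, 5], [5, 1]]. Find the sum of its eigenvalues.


For a self-adjoint (symmetric) matrix, the eigenvalues are real.
The sum of eigenvalues equals the trace of the matrix.
trace = 7 + 1 = 8

8


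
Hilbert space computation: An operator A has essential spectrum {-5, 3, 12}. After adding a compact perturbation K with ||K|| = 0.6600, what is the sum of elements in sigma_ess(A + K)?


By Weyl's theorem, the essential spectrum is invariant under compact perturbations.
sigma_ess(A + K) = sigma_ess(A) = {-5, 3, 12}
Sum = -5 + 3 + 12 = 10

10


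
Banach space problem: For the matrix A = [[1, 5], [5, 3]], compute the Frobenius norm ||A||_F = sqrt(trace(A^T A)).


||A||_F^2 = sum a_ij^2
= 1^2 + 5^2 + 5^2 + 3^2
= 1 + 25 + 25 + 9 = 60
||A||_F = sqrt(60) = 7.7460

7.7460


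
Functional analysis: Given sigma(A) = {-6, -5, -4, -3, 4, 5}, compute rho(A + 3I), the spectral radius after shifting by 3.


Spectrum of A + 3I = {-3, -2, -1, 0, 7, 8}
Spectral radius = max |lambda| over the shifted spectrum
= max(3, 2, 1, 0, 7, 8) = 8

8


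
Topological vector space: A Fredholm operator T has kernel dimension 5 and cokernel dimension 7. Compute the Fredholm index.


The Fredholm index is defined as ind(T) = dim(ker T) - dim(coker T)
= 5 - 7
= -2

-2


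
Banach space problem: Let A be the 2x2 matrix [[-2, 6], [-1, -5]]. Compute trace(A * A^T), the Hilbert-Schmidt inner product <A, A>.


trace(A * A^T) = sum of squares of all entries
= (-2)^2 + 6^2 + (-1)^2 + (-5)^2
= 4 + 36 + 1 + 25
= 66

66


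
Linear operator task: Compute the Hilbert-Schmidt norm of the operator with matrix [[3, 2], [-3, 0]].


The Hilbert-Schmidt norm is sqrt(sum of squares of all entries).
Sum of squares = 3^2 + 2^2 + (-3)^2 + 0^2
= 9 + 4 + 9 + 0 = 22
||T||_HS = sqrt(22) = 4.6904

4.6904


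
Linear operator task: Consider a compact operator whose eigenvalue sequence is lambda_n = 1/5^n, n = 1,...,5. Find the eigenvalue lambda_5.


The eigenvalue formula gives lambda_5 = 1/5^5
= 1/3125
= 3.2000e-04

3.2000e-04


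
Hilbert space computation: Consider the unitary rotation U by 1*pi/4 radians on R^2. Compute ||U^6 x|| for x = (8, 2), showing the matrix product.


U is a rotation by theta = 1*pi/4
U^6 = rotation by 6*theta = 6*pi/4
cos(6*pi/4) = 0.0000, sin(6*pi/4) = -1.0000
U^6 x = (0.0000 * 8 - -1.0000 * 2, -1.0000 * 8 + 0.0000 * 2)
= (2.0000, -8.0000)
||U^6 x|| = sqrt(2.0000^2 + (-8.0000)^2) = sqrt(68.0000) = 8.2462

8.2462


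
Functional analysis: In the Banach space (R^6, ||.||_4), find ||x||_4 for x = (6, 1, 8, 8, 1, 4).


The l^4 norm = (sum |x_i|^4)^(1/4)
Sum of 4th powers = 1296 + 1 + 4096 + 4096 + 1 + 256 = 9746
||x||_4 = (9746)^(1/4) = 9.9359

9.9359


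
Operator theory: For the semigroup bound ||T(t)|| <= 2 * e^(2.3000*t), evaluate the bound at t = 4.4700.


||T(4.4700)|| <= 2 * exp(2.3000 * 4.4700)
= 2 * exp(10.2810)
= 2 * 29173.0320
= 58346.0640

58346.0640


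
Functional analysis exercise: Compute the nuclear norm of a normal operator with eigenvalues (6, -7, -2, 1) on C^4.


For a normal operator, singular values equal |eigenvalues|.
Trace norm = sum |lambda_i| = 6 + 7 + 2 + 1
= 16

16


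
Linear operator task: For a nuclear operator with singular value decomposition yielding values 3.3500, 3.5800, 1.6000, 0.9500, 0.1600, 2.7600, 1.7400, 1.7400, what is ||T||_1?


The nuclear norm is the sum of all singular values.
||T||_1 = 3.3500 + 3.5800 + 1.6000 + 0.9500 + 0.1600 + 2.7600 + 1.7400 + 1.7400
= 15.8800

15.8800


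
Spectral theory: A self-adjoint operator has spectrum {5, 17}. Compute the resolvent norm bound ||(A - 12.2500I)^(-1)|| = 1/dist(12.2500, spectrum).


dist(12.2500, {5, 17}) = min(|12.2500 - 5|, |12.2500 - 17|)
= min(7.2500, 4.7500) = 4.7500
Resolvent bound = 1/4.7500 = 0.2105

0.2105


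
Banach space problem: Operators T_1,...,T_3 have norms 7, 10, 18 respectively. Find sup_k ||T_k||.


By the Uniform Boundedness Principle, the supremum of norms is finite.
sup_k ||T_k|| = max(7, 10, 18) = 18

18


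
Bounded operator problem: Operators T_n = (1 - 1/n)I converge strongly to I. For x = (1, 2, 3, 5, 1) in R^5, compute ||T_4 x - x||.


T_4 x - x = (1 - 1/4)x - x = -x/4
||x|| = sqrt(40) = 6.3246
||T_4 x - x|| = ||x||/4 = 6.3246/4 = 1.5811

1.5811


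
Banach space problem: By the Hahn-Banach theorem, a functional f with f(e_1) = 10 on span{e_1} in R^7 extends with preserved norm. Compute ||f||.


The norm of f is given by ||f|| = sup_{||x||=1} |f(x)|.
On span{e_1}, ||e_1|| = 1, so ||f|| = |f(e_1)| / ||e_1||
= |10| / 1 = 10.0000

10.0000


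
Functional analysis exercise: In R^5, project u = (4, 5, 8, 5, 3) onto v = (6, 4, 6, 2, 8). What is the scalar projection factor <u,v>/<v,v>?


Computing <u,v> = 4*6 + 5*4 + 8*6 + 5*2 + 3*8 = 126
Computing <v,v> = 6^2 + 4^2 + 6^2 + 2^2 + 8^2 = 156
Projection coefficient = 126/156 = 0.8077

0.8077


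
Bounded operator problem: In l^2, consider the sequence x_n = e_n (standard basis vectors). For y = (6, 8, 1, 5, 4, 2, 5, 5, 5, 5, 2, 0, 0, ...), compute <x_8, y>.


x_8 = e_8 is the standard basis vector with 1 in position 8.
<x_8, y> = y_8 = 5
As n -> infinity, <x_n, y> -> 0, confirming weak convergence of (x_n) to 0.

5


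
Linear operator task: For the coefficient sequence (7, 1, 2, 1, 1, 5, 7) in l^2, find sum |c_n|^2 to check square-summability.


sum |c_n|^2 = 7^2 + 1^2 + 2^2 + 1^2 + 1^2 + 5^2 + 7^2
= 49 + 1 + 4 + 1 + 1 + 25 + 49
= 130

130


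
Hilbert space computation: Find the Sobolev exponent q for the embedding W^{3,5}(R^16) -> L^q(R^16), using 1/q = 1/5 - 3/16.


Using the Sobolev embedding formula: 1/q = 1/p - k/n
1/q = 1/5 - 3/16 = 1/80
q = 1/(1/80) = 80

80.0000


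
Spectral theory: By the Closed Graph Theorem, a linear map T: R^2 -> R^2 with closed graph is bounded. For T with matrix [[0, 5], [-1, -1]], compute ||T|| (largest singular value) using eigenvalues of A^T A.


A^T A = [[1, 1], [1, 26]]
trace(A^T A) = 27, det(A^T A) = 25
discriminant = 27^2 - 4*25 = 629
Largest eigenvalue of A^T A = (trace + sqrt(disc))/2 = 26.0399
||T|| = sqrt(26.0399) = 5.1029

5.1029


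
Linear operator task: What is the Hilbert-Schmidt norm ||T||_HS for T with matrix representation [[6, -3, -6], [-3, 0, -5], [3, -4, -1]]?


The Hilbert-Schmidt norm is sqrt(sum of squares of all entries).
Sum of squares = 6^2 + (-3)^2 + (-6)^2 + (-3)^2 + 0^2 + (-5)^2 + 3^2 + (-4)^2 + (-1)^2
= 36 + 9 + 36 + 9 + 0 + 25 + 9 + 16 + 1 = 141
||T||_HS = sqrt(141) = 11.8743

11.8743


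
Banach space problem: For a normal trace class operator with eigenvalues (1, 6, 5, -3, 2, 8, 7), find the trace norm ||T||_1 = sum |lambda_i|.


For a normal operator, singular values equal |eigenvalues|.
Trace norm = sum |lambda_i| = 1 + 6 + 5 + 3 + 2 + 8 + 7
= 32

32


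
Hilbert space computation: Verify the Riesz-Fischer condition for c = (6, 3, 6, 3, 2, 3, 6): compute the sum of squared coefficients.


sum |c_n|^2 = 6^2 + 3^2 + 6^2 + 3^2 + 2^2 + 3^2 + 6^2
= 36 + 9 + 36 + 9 + 4 + 9 + 36
= 139

139


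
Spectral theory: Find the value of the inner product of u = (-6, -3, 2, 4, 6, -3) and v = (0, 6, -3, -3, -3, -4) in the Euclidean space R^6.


Computing the standard inner product <u, v> = sum u_i * v_i
= -6*0 + -3*6 + 2*-3 + 4*-3 + 6*-3 + -3*-4
= 0 + -18 + -6 + -12 + -18 + 12
= -42

-42


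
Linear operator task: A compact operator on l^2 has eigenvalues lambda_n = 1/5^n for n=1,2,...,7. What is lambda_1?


The eigenvalue formula gives lambda_1 = 1/5^1
= 1/5
= 0.2000

0.2000


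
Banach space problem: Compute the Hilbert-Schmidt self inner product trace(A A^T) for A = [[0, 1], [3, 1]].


trace(A * A^T) = sum of squares of all entries
= 0^2 + 1^2 + 3^2 + 1^2
= 0 + 1 + 9 + 1
= 11

11


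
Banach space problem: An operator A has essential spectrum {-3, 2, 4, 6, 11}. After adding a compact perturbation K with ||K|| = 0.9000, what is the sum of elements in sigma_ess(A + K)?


By Weyl's theorem, the essential spectrum is invariant under compact perturbations.
sigma_ess(A + K) = sigma_ess(A) = {-3, 2, 4, 6, 11}
Sum = -3 + 2 + 4 + 6 + 11 = 20

20


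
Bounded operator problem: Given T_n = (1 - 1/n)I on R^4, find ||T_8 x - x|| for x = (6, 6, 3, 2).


T_8 x - x = (1 - 1/8)x - x = -x/8
||x|| = sqrt(85) = 9.2195
||T_8 x - x|| = ||x||/8 = 9.2195/8 = 1.1524

1.1524


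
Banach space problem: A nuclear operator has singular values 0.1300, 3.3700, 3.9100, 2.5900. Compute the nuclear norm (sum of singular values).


The nuclear norm is the sum of all singular values.
||T||_1 = 0.1300 + 3.3700 + 3.9100 + 2.5900
= 10.0000

10.0000


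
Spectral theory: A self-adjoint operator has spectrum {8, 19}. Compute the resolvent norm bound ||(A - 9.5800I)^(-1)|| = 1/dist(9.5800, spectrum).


dist(9.5800, {8, 19}) = min(|9.5800 - 8|, |9.5800 - 19|)
= min(1.5800, 9.4200) = 1.5800
Resolvent bound = 1/1.5800 = 0.6329

0.6329


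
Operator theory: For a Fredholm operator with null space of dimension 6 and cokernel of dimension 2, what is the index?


The Fredholm index is defined as ind(T) = dim(ker T) - dim(coker T)
= 6 - 2
= 4

4


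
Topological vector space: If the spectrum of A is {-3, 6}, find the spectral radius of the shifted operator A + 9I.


Spectrum of A + 9I = {6, 15}
Spectral radius = max |lambda| over the shifted spectrum
= max(6, 15) = 15

15


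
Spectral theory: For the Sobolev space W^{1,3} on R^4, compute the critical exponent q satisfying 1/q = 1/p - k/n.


Using the Sobolev embedding formula: 1/q = 1/p - k/n
1/q = 1/3 - 1/4 = 1/12
q = 1/(1/12) = 12

12.0000


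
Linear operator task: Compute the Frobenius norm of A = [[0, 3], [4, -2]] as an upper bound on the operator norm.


||A||_F^2 = sum a_ij^2
= 0^2 + 3^2 + 4^2 + (-2)^2
= 0 + 9 + 16 + 4 = 29
||A||_F = sqrt(29) = 5.3852

5.3852


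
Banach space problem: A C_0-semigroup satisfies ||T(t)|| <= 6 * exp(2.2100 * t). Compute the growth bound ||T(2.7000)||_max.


||T(2.7000)|| <= 6 * exp(2.2100 * 2.7000)
= 6 * exp(5.9670)
= 6 * 390.3329
= 2341.9975

2341.9975


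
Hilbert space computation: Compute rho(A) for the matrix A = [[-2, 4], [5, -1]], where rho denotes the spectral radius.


For a 2x2 matrix, eigenvalues satisfy lambda^2 - (trace)*lambda + det = 0
trace = -2 + -1 = -3
det = -2*-1 - 4*5 = -18
discriminant = (-3)^2 - 4*(-18) = 81
spectral radius = max |eigenvalue| = 6.0000

6.0000


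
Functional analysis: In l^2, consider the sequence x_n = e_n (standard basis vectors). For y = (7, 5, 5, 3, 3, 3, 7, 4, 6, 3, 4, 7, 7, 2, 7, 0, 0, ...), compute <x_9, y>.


x_9 = e_9 is the standard basis vector with 1 in position 9.
<x_9, y> = y_9 = 6
As n -> infinity, <x_n, y> -> 0, confirming weak convergence of (x_n) to 0.

6


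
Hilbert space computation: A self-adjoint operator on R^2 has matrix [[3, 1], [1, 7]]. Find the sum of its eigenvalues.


For a self-adjoint (symmetric) matrix, the eigenvalues are real.
The sum of eigenvalues equals the trace of the matrix.
trace = 3 + 7 = 10

10


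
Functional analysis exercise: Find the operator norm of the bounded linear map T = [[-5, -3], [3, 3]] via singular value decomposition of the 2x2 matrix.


A^T A = [[34, 24], [24, 18]]
trace(A^T A) = 52, det(A^T A) = 36
discriminant = 52^2 - 4*36 = 2560
Largest eigenvalue of A^T A = (trace + sqrt(disc))/2 = 51.2982
||T|| = sqrt(51.2982) = 7.1623

7.1623


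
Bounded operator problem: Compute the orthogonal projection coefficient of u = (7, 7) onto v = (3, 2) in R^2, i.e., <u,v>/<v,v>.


Computing <u,v> = 7*3 + 7*2 = 35
Computing <v,v> = 3^2 + 2^2 = 13
Projection coefficient = 35/13 = 2.6923

2.6923


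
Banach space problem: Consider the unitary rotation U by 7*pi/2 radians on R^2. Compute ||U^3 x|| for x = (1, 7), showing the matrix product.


U is a rotation by theta = 7*pi/2
U^3 = rotation by 3*theta = 21*pi/2 = 1*pi/2 (mod 2*pi)
cos(1*pi/2) = 0.0000, sin(1*pi/2) = 1.0000
U^3 x = (0.0000 * 1 - 1.0000 * 7, 1.0000 * 1 + 0.0000 * 7)
= (-7.0000, 1.0000)
||U^3 x|| = sqrt((-7.0000)^2 + 1.0000^2) = sqrt(50.0000) = 7.0711

7.0711


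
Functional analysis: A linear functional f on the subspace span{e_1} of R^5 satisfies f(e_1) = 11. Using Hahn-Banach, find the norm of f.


The norm of f is given by ||f|| = sup_{||x||=1} |f(x)|.
On span{e_1}, ||e_1|| = 1, so ||f|| = |f(e_1)| / ||e_1||
= |11| / 1 = 11.0000

11.0000


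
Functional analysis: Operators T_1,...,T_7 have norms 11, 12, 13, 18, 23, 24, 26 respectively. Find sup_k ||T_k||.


By the Uniform Boundedness Principle, the supremum of norms is finite.
sup_k ||T_k|| = max(11, 12, 13, 18, 23, 24, 26) = 26

26


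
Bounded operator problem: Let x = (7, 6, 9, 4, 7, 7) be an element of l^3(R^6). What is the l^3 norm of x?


The l^3 norm = (sum |x_i|^3)^(1/3)
Sum of 3th powers = 343 + 216 + 729 + 64 + 343 + 343 = 2038
||x||_3 = (2038)^(1/3) = 12.6785

12.6785


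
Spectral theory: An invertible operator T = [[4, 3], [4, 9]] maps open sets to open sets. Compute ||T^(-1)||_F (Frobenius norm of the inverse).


det(T) = 4*9 - 3*4 = 24
T^(-1) = (1/24) * [[9, -3], [-4, 4]] = [[0.3750, -0.1250], [-0.1667, 0.1667]]
||T^(-1)||_F^2 = 0.3750^2 + (-0.1250)^2 + (-0.1667)^2 + 0.1667^2 = 0.2118
||T^(-1)||_F = sqrt(0.2118) = 0.4602

0.4602


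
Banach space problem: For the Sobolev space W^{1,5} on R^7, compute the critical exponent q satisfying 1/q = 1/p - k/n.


Using the Sobolev embedding formula: 1/q = 1/p - k/n
1/q = 1/5 - 1/7 = 2/35
q = 1/(2/35) = 35/2 = 17.5000

17.5000


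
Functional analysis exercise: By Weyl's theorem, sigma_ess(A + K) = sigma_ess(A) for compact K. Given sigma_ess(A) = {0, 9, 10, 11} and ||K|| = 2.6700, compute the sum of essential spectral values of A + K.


By Weyl's theorem, the essential spectrum is invariant under compact perturbations.
sigma_ess(A + K) = sigma_ess(A) = {0, 9, 10, 11}
Sum = 0 + 9 + 10 + 11 = 30

30


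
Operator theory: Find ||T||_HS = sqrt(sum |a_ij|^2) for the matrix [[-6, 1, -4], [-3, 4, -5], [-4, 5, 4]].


The Hilbert-Schmidt norm is sqrt(sum of squares of all entries).
Sum of squares = (-6)^2 + 1^2 + (-4)^2 + (-3)^2 + 4^2 + (-5)^2 + (-4)^2 + 5^2 + 4^2
= 36 + 1 + 16 + 9 + 16 + 25 + 16 + 25 + 16 = 160
||T||_HS = sqrt(160) = 12.6491

12.6491


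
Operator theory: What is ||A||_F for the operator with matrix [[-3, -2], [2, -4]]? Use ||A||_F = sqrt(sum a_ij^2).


||A||_F^2 = sum a_ij^2
= (-3)^2 + (-2)^2 + 2^2 + (-4)^2
= 9 + 4 + 4 + 16 = 33
||A||_F = sqrt(33) = 5.7446

5.7446


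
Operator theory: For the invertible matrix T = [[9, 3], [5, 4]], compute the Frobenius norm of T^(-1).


det(T) = 9*4 - 3*5 = 21
T^(-1) = (1/21) * [[4, -3], [-5, 9]] = [[0.1905, -0.1429], [-0.2381, 0.4286]]
||T^(-1)||_F^2 = 0.1905^2 + (-0.1429)^2 + (-0.2381)^2 + 0.4286^2 = 0.2971
||T^(-1)||_F = sqrt(0.2971) = 0.5450

0.5450


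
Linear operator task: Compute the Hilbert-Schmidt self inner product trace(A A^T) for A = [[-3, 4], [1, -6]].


trace(A * A^T) = sum of squares of all entries
= (-3)^2 + 4^2 + 1^2 + (-6)^2
= 9 + 16 + 1 + 36
= 62

62


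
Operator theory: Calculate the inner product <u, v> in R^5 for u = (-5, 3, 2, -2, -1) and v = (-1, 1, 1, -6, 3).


Computing the standard inner product <u, v> = sum u_i * v_i
= -5*-1 + 3*1 + 2*1 + -2*-6 + -1*3
= 5 + 3 + 2 + 12 + -3
= 19

19


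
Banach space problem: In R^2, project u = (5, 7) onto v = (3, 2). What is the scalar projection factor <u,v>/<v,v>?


Computing <u,v> = 5*3 + 7*2 = 29
Computing <v,v> = 3^2 + 2^2 = 13
Projection coefficient = 29/13 = 2.2308

2.2308


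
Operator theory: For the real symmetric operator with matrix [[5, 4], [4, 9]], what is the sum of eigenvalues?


For a self-adjoint (symmetric) matrix, the eigenvalues are real.
The sum of eigenvalues equals the trace of the matrix.
trace = 5 + 9 = 14

14


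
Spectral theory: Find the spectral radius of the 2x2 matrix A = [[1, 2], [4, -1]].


For a 2x2 matrix, eigenvalues satisfy lambda^2 - (trace)*lambda + det = 0
trace = 1 + -1 = 0
det = 1*-1 - 2*4 = -9
discriminant = 0^2 - 4*(-9) = 36
spectral radius = max |eigenvalue| = 3.0000

3.0000


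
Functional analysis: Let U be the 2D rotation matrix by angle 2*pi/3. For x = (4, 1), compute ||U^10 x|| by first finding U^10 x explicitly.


U is a rotation by theta = 2*pi/3
U^10 = rotation by 10*theta = 20*pi/3 = 2*pi/3 (mod 2*pi)
cos(2*pi/3) = -0.5000, sin(2*pi/3) = 0.8660
U^10 x = (-0.5000 * 4 - 0.8660 * 1, 0.8660 * 4 + -0.5000 * 1)
= (-2.8660, 2.9641)
||U^10 x|| = sqrt((-2.8660)^2 + 2.9641^2) = sqrt(17.0000) = 4.1231

4.1231


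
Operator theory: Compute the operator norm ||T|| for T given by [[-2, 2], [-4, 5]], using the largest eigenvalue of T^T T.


A^T A = [[20, -24], [-24, 29]]
trace(A^T A) = 49, det(A^T A) = 4
discriminant = 49^2 - 4*4 = 2385
Largest eigenvalue of A^T A = (trace + sqrt(disc))/2 = 48.9182
||T|| = sqrt(48.9182) = 6.9942

6.9942


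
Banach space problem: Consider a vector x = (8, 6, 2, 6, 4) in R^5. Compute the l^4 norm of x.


The l^4 norm = (sum |x_i|^4)^(1/4)
Sum of 4th powers = 4096 + 1296 + 16 + 1296 + 256 = 6960
||x||_4 = (6960)^(1/4) = 9.1338

9.1338


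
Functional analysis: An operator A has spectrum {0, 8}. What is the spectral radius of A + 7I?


Spectrum of A + 7I = {7, 15}
Spectral radius = max |lambda| over the shifted spectrum
= max(7, 15) = 15

15


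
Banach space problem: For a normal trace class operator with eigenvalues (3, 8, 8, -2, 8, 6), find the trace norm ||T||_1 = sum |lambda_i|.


For a normal operator, singular values equal |eigenvalues|.
Trace norm = sum |lambda_i| = 3 + 8 + 8 + 2 + 8 + 6
= 35

35


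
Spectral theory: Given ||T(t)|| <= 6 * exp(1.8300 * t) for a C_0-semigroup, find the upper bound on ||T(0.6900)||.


||T(0.6900)|| <= 6 * exp(1.8300 * 0.6900)
= 6 * exp(1.2627)
= 6 * 3.5350
= 21.2097

21.2097


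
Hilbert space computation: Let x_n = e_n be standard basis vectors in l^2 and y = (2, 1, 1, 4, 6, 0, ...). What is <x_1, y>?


x_1 = e_1 is the standard basis vector with 1 in position 1.
<x_1, y> = y_1 = 2
As n -> infinity, <x_n, y> -> 0, confirming weak convergence of (x_n) to 0.

2


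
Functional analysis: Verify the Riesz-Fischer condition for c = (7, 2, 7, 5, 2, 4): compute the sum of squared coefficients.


sum |c_n|^2 = 7^2 + 2^2 + 7^2 + 5^2 + 2^2 + 4^2
= 49 + 4 + 49 + 25 + 4 + 16
= 147

147


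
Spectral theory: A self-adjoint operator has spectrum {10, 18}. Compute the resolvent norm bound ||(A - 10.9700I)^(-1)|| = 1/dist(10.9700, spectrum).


dist(10.9700, {10, 18}) = min(|10.9700 - 10|, |10.9700 - 18|)
= min(0.9700, 7.0300) = 0.9700
Resolvent bound = 1/0.9700 = 1.0309

1.0309


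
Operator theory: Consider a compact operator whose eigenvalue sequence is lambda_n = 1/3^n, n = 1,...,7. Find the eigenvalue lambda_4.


The eigenvalue formula gives lambda_4 = 1/3^4
= 1/81
= 0.0123

0.0123


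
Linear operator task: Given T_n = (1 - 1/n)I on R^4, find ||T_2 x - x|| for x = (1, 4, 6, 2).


T_2 x - x = (1 - 1/2)x - x = -x/2
||x|| = sqrt(57) = 7.5498
||T_2 x - x|| = ||x||/2 = 7.5498/2 = 3.7749

3.7749


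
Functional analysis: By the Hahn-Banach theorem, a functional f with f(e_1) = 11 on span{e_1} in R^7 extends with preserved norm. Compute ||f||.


The norm of f is given by ||f|| = sup_{||x||=1} |f(x)|.
On span{e_1}, ||e_1|| = 1, so ||f|| = |f(e_1)| / ||e_1||
= |11| / 1 = 11.0000

11.0000


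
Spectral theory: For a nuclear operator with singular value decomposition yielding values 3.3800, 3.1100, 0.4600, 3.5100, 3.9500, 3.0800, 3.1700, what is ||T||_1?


The nuclear norm is the sum of all singular values.
||T||_1 = 3.3800 + 3.1100 + 0.4600 + 3.5100 + 3.9500 + 3.0800 + 3.1700
= 20.6600

20.6600


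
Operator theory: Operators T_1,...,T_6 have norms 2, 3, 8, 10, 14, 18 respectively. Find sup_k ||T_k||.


By the Uniform Boundedness Principle, the supremum of norms is finite.
sup_k ||T_k|| = max(2, 3, 8, 10, 14, 18) = 18

18


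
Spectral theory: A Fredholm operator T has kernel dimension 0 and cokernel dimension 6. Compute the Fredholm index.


The Fredholm index is defined as ind(T) = dim(ker T) - dim(coker T)
= 0 - 6
= -6

-6


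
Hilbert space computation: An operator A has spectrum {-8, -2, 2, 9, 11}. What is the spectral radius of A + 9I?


Spectrum of A + 9I = {1, 7, 11, 18, 20}
Spectral radius = max |lambda| over the shifted spectrum
= max(1, 7, 11, 18, 20) = 20

20


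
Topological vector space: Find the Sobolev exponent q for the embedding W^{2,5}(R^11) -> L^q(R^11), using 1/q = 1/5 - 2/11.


Using the Sobolev embedding formula: 1/q = 1/p - k/n
1/q = 1/5 - 2/11 = 1/55
q = 1/(1/55) = 55

55.0000


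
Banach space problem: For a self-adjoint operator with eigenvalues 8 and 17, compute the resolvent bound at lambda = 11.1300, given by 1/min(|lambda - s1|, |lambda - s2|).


dist(11.1300, {8, 17}) = min(|11.1300 - 8|, |11.1300 - 17|)
= min(3.1300, 5.8700) = 3.1300
Resolvent bound = 1/3.1300 = 0.3195

0.3195


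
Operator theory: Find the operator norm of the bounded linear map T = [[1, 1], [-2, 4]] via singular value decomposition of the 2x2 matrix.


A^T A = [[5, -7], [-7, 17]]
trace(A^T A) = 22, det(A^T A) = 36
discriminant = 22^2 - 4*36 = 340
Largest eigenvalue of A^T A = (trace + sqrt(disc))/2 = 20.2195
||T|| = sqrt(20.2195) = 4.4966

4.4966


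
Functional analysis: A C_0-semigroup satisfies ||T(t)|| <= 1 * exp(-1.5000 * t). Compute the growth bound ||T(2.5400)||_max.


||T(2.5400)|| <= 1 * exp(-1.5000 * 2.5400)
= 1 * exp(-3.8100)
= 1 * 0.0221
= 0.0221

0.0221


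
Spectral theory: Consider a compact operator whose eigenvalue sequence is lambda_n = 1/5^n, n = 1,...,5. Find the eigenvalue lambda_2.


The eigenvalue formula gives lambda_2 = 1/5^2
= 1/25
= 0.0400

0.0400


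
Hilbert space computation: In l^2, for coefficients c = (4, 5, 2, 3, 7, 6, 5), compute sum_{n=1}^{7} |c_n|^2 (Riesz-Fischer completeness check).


sum |c_n|^2 = 4^2 + 5^2 + 2^2 + 3^2 + 7^2 + 6^2 + 5^2
= 16 + 25 + 4 + 9 + 49 + 36 + 25
= 164

164


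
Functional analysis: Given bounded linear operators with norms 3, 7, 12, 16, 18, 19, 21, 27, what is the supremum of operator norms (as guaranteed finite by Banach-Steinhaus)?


By the Uniform Boundedness Principle, the supremum of norms is finite.
sup_k ||T_k|| = max(3, 7, 12, 16, 18, 19, 21, 27) = 27

27


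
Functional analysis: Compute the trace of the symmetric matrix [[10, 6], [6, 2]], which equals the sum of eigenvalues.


For a self-adjoint (symmetric) matrix, the eigenvalues are real.
The sum of eigenvalues equals the trace of the matrix.
trace = 10 + 2 = 12

12


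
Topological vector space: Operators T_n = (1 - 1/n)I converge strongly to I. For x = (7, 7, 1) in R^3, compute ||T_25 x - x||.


T_25 x - x = (1 - 1/25)x - x = -x/25
||x|| = sqrt(99) = 9.9499
||T_25 x - x|| = ||x||/25 = 9.9499/25 = 0.3980

0.3980


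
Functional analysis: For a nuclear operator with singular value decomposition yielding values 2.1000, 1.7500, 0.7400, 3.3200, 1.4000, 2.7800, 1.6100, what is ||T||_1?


The nuclear norm is the sum of all singular values.
||T||_1 = 2.1000 + 1.7500 + 0.7400 + 3.3200 + 1.4000 + 2.7800 + 1.6100
= 13.7000

13.7000


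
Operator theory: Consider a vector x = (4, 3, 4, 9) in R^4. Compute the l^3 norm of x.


The l^3 norm = (sum |x_i|^3)^(1/3)
Sum of 3th powers = 64 + 27 + 64 + 729 = 884
||x||_3 = (884)^(1/3) = 9.5973

9.5973


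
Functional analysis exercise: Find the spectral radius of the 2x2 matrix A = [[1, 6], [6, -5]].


For a 2x2 matrix, eigenvalues satisfy lambda^2 - (trace)*lambda + det = 0
trace = 1 + -5 = -4
det = 1*-5 - 6*6 = -41
discriminant = (-4)^2 - 4*(-41) = 180
spectral radius = max |eigenvalue| = 8.7082

8.7082


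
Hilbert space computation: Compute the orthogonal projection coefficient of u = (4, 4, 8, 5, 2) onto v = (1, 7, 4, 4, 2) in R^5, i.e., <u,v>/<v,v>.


Computing <u,v> = 4*1 + 4*7 + 8*4 + 5*4 + 2*2 = 88
Computing <v,v> = 1^2 + 7^2 + 4^2 + 4^2 + 2^2 = 86
Projection coefficient = 88/86 = 1.0233

1.0233


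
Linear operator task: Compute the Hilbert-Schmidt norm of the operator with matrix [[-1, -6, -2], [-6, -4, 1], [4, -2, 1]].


The Hilbert-Schmidt norm is sqrt(sum of squares of all entries).
Sum of squares = (-1)^2 + (-6)^2 + (-2)^2 + (-6)^2 + (-4)^2 + 1^2 + 4^2 + (-2)^2 + 1^2
= 1 + 36 + 4 + 36 + 16 + 1 + 16 + 4 + 1 = 115
||T||_HS = sqrt(115) = 10.7238

10.7238


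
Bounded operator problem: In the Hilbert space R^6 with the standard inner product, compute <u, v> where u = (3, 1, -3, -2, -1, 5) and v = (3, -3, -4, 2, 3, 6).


Computing the standard inner product <u, v> = sum u_i * v_i
= 3*3 + 1*-3 + -3*-4 + -2*2 + -1*3 + 5*6
= 9 + -3 + 12 + -4 + -3 + 30
= 41

41


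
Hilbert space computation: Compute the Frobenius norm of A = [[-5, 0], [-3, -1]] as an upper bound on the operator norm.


||A||_F^2 = sum a_ij^2
= (-5)^2 + 0^2 + (-3)^2 + (-1)^2
= 25 + 0 + 9 + 1 = 35
||A||_F = sqrt(35) = 5.9161

5.9161


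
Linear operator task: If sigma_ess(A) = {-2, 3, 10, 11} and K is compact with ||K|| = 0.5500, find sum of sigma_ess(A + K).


By Weyl's theorem, the essential spectrum is invariant under compact perturbations.
sigma_ess(A + K) = sigma_ess(A) = {-2, 3, 10, 11}
Sum = -2 + 3 + 10 + 11 = 22

22


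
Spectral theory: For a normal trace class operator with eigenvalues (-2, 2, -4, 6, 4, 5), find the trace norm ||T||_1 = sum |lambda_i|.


For a normal operator, singular values equal |eigenvalues|.
Trace norm = sum |lambda_i| = 2 + 2 + 4 + 6 + 4 + 5
= 23

23


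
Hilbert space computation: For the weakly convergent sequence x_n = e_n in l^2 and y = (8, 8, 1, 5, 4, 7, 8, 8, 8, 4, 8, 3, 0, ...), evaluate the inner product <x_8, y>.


x_8 = e_8 is the standard basis vector with 1 in position 8.
<x_8, y> = y_8 = 8
As n -> infinity, <x_n, y> -> 0, confirming weak convergence of (x_n) to 0.

8


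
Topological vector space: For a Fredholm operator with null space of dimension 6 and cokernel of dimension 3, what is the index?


The Fredholm index is defined as ind(T) = dim(ker T) - dim(coker T)
= 6 - 3
= 3

3


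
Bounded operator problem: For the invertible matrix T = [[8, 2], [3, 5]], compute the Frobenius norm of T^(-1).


det(T) = 8*5 - 2*3 = 34
T^(-1) = (1/34) * [[5, -2], [-3, 8]] = [[0.1471, -0.0588], [-0.0882, 0.2353]]
||T^(-1)||_F^2 = 0.1471^2 + (-0.0588)^2 + (-0.0882)^2 + 0.2353^2 = 0.0882
||T^(-1)||_F = sqrt(0.0882) = 0.2970

0.2970


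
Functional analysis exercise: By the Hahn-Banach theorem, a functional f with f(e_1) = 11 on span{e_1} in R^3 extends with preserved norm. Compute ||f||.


The norm of f is given by ||f|| = sup_{||x||=1} |f(x)|.
On span{e_1}, ||e_1|| = 1, so ||f|| = |f(e_1)| / ||e_1||
= |11| / 1 = 11.0000

11.0000


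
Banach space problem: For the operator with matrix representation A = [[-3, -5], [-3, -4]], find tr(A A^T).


trace(A * A^T) = sum of squares of all entries
= (-3)^2 + (-5)^2 + (-3)^2 + (-4)^2
= 9 + 25 + 9 + 16
= 59

59


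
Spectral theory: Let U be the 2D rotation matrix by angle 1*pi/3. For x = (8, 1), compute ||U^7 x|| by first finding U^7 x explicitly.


U is a rotation by theta = 1*pi/3
U^7 = rotation by 7*theta = 7*pi/3 = 1*pi/3 (mod 2*pi)
cos(1*pi/3) = 0.5000, sin(1*pi/3) = 0.8660
U^7 x = (0.5000 * 8 - 0.8660 * 1, 0.8660 * 8 + 0.5000 * 1)
= (3.1340, 7.4282)
||U^7 x|| = sqrt(3.1340^2 + 7.4282^2) = sqrt(65.0000) = 8.0623

8.0623


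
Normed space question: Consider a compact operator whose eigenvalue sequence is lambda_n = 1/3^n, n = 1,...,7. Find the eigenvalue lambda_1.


The eigenvalue formula gives lambda_1 = 1/3^1
= 1/3
= 0.3333

0.3333


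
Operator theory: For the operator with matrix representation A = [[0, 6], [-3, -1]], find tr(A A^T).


trace(A * A^T) = sum of squares of all entries
= 0^2 + 6^2 + (-3)^2 + (-1)^2
= 0 + 36 + 9 + 1
= 46

46


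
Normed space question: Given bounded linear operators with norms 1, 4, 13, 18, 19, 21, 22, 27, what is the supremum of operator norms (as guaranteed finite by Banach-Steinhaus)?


By the Uniform Boundedness Principle, the supremum of norms is finite.
sup_k ||T_k|| = max(1, 4, 13, 18, 19, 21, 22, 27) = 27

27


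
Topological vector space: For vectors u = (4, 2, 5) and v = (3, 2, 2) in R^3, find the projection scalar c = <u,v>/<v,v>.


Computing <u,v> = 4*3 + 2*2 + 5*2 = 26
Computing <v,v> = 3^2 + 2^2 + 2^2 = 17
Projection coefficient = 26/17 = 1.5294

1.5294


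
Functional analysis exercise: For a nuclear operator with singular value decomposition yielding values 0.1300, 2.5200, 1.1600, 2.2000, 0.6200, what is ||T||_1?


The nuclear norm is the sum of all singular values.
||T||_1 = 0.1300 + 2.5200 + 1.1600 + 2.2000 + 0.6200
= 6.6300

6.6300
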